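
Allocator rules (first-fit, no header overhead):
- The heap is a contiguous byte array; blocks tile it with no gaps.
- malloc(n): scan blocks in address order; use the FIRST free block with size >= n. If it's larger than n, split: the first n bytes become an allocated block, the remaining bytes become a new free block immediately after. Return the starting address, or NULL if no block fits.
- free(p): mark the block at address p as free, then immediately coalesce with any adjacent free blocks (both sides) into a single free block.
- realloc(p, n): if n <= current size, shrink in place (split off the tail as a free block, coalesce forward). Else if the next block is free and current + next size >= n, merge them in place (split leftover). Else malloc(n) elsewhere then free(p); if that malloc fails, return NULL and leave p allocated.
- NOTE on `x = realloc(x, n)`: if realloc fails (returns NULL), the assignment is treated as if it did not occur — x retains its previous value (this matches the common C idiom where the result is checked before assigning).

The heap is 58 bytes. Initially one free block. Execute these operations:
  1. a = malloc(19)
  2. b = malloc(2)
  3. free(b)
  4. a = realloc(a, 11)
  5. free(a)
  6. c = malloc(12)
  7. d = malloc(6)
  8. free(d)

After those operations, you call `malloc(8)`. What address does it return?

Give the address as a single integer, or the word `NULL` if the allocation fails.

Op 1: a = malloc(19) -> a = 0; heap: [0-18 ALLOC][19-57 FREE]
Op 2: b = malloc(2) -> b = 19; heap: [0-18 ALLOC][19-20 ALLOC][21-57 FREE]
Op 3: free(b) -> (freed b); heap: [0-18 ALLOC][19-57 FREE]
Op 4: a = realloc(a, 11) -> a = 0; heap: [0-10 ALLOC][11-57 FREE]
Op 5: free(a) -> (freed a); heap: [0-57 FREE]
Op 6: c = malloc(12) -> c = 0; heap: [0-11 ALLOC][12-57 FREE]
Op 7: d = malloc(6) -> d = 12; heap: [0-11 ALLOC][12-17 ALLOC][18-57 FREE]
Op 8: free(d) -> (freed d); heap: [0-11 ALLOC][12-57 FREE]
malloc(8): first-fit scan over [0-11 ALLOC][12-57 FREE] -> 12

Answer: 12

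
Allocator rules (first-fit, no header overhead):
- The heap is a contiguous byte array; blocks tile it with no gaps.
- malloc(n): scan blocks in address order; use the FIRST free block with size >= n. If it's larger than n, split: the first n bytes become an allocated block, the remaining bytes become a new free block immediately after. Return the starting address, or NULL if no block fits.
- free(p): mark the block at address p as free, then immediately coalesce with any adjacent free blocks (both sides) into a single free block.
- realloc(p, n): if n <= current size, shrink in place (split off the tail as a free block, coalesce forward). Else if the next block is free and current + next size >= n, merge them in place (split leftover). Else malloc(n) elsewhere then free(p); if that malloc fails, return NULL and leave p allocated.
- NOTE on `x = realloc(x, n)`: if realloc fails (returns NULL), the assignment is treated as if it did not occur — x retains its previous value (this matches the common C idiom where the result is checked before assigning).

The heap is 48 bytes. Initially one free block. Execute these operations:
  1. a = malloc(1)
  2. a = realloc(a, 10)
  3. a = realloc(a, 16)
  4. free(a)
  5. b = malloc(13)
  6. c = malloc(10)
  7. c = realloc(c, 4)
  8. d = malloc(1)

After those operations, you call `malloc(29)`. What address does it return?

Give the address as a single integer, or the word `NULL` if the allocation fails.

Op 1: a = malloc(1) -> a = 0; heap: [0-0 ALLOC][1-47 FREE]
Op 2: a = realloc(a, 10) -> a = 0; heap: [0-9 ALLOC][10-47 FREE]
Op 3: a = realloc(a, 16) -> a = 0; heap: [0-15 ALLOC][16-47 FREE]
Op 4: free(a) -> (freed a); heap: [0-47 FREE]
Op 5: b = malloc(13) -> b = 0; heap: [0-12 ALLOC][13-47 FREE]
Op 6: c = malloc(10) -> c = 13; heap: [0-12 ALLOC][13-22 ALLOC][23-47 FREE]
Op 7: c = realloc(c, 4) -> c = 13; heap: [0-12 ALLOC][13-16 ALLOC][17-47 FREE]
Op 8: d = malloc(1) -> d = 17; heap: [0-12 ALLOC][13-16 ALLOC][17-17 ALLOC][18-47 FREE]
malloc(29): first-fit scan over [0-12 ALLOC][13-16 ALLOC][17-17 ALLOC][18-47 FREE] -> 18

Answer: 18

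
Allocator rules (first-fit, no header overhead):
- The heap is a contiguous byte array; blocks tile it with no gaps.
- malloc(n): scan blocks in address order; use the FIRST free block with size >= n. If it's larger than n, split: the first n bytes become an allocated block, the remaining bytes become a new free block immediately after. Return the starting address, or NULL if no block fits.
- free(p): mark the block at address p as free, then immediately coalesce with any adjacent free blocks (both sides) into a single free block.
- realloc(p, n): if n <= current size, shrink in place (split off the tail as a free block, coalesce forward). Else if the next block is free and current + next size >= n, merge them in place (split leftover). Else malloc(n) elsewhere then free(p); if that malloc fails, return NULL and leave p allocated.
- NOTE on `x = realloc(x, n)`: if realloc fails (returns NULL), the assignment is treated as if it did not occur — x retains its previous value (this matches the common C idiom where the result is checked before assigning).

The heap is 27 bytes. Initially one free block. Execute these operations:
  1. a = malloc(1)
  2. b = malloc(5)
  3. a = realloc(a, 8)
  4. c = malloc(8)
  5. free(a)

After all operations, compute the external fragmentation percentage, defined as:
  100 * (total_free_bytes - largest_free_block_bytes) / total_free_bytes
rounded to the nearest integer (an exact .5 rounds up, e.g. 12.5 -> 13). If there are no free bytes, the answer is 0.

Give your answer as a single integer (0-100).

Op 1: a = malloc(1) -> a = 0; heap: [0-0 ALLOC][1-26 FREE]
Op 2: b = malloc(5) -> b = 1; heap: [0-0 ALLOC][1-5 ALLOC][6-26 FREE]
Op 3: a = realloc(a, 8) -> a = 6; heap: [0-0 FREE][1-5 ALLOC][6-13 ALLOC][14-26 FREE]
Op 4: c = malloc(8) -> c = 14; heap: [0-0 FREE][1-5 ALLOC][6-13 ALLOC][14-21 ALLOC][22-26 FREE]
Op 5: free(a) -> (freed a); heap: [0-0 FREE][1-5 ALLOC][6-13 FREE][14-21 ALLOC][22-26 FREE]
Free blocks: [1 8 5] total_free=14 largest=8 -> 100*(14-8)/14 = 600/14 ≈ 42.857 -> rounds to 43

Answer: 43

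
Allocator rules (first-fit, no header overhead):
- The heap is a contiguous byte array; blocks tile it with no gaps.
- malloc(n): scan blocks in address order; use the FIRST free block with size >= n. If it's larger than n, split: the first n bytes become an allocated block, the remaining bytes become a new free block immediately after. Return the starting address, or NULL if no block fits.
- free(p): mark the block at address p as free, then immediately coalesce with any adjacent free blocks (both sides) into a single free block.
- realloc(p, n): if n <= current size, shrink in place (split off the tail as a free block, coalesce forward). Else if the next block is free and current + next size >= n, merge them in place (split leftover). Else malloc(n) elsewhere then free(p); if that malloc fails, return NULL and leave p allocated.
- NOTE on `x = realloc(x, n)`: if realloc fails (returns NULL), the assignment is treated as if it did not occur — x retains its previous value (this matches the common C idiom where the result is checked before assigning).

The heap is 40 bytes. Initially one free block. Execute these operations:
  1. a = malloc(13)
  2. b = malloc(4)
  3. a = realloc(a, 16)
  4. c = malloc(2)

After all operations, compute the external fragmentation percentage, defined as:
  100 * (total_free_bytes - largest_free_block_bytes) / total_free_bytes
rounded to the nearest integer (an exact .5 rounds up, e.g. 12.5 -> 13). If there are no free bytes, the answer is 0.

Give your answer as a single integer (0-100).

Answer: 39

Derivation:
Op 1: a = malloc(13) -> a = 0; heap: [0-12 ALLOC][13-39 FREE]
Op 2: b = malloc(4) -> b = 13; heap: [0-12 ALLOC][13-16 ALLOC][17-39 FREE]
Op 3: a = realloc(a, 16) -> a = 17; heap: [0-12 FREE][13-16 ALLOC][17-32 ALLOC][33-39 FREE]
Op 4: c = malloc(2) -> c = 0; heap: [0-1 ALLOC][2-12 FREE][13-16 ALLOC][17-32 ALLOC][33-39 FREE]
Free blocks: [11 7] total_free=18 largest=11 -> 100*(18-11)/18 = 700/18 ≈ 38.889 -> rounds to 39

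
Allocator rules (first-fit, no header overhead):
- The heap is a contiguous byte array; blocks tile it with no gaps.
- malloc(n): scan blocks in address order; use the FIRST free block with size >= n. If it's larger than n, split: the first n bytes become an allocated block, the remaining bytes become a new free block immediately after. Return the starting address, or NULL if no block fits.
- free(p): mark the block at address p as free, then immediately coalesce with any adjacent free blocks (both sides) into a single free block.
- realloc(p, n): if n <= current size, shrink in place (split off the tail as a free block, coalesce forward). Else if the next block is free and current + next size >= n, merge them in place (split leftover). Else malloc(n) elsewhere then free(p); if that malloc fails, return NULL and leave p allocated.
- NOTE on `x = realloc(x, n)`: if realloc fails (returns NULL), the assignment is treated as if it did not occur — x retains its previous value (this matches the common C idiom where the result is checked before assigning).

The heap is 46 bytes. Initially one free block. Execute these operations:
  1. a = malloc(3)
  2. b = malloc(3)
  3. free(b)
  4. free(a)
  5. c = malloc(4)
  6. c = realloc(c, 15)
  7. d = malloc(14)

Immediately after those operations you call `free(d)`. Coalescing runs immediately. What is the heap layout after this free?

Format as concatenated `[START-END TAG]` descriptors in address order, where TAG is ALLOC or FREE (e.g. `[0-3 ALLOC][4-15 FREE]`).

Answer: [0-14 ALLOC][15-45 FREE]

Derivation:
Op 1: a = malloc(3) -> a = 0; heap: [0-2 ALLOC][3-45 FREE]
Op 2: b = malloc(3) -> b = 3; heap: [0-2 ALLOC][3-5 ALLOC][6-45 FREE]
Op 3: free(b) -> (freed b); heap: [0-2 ALLOC][3-45 FREE]
Op 4: free(a) -> (freed a); heap: [0-45 FREE]
Op 5: c = malloc(4) -> c = 0; heap: [0-3 ALLOC][4-45 FREE]
Op 6: c = realloc(c, 15) -> c = 0; heap: [0-14 ALLOC][15-45 FREE]
Op 7: d = malloc(14) -> d = 15; heap: [0-14 ALLOC][15-28 ALLOC][29-45 FREE]
free(d): d = 15 -> block [15-28 ALLOC]; mark free, coalesce with adjacent free neighbors -> [0-14 ALLOC][15-45 FREE]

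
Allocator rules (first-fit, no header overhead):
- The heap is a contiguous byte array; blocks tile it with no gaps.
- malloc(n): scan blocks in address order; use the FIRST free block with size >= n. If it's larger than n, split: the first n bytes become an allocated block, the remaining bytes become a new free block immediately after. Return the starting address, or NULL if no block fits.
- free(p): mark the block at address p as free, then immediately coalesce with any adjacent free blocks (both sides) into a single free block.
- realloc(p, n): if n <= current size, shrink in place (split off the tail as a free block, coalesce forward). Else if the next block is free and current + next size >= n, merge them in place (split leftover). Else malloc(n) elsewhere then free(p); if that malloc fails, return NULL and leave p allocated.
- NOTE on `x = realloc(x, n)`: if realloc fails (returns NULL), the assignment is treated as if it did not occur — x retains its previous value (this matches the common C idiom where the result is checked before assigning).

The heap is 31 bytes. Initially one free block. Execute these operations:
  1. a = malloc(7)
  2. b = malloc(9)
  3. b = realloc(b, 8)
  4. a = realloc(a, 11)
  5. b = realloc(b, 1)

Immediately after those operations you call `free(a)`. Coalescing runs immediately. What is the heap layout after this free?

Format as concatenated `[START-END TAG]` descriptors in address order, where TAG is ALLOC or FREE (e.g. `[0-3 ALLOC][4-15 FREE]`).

Answer: [0-6 FREE][7-7 ALLOC][8-30 FREE]

Derivation:
Op 1: a = malloc(7) -> a = 0; heap: [0-6 ALLOC][7-30 FREE]
Op 2: b = malloc(9) -> b = 7; heap: [0-6 ALLOC][7-15 ALLOC][16-30 FREE]
Op 3: b = realloc(b, 8) -> b = 7; heap: [0-6 ALLOC][7-14 ALLOC][15-30 FREE]
Op 4: a = realloc(a, 11) -> a = 15; heap: [0-6 FREE][7-14 ALLOC][15-25 ALLOC][26-30 FREE]
Op 5: b = realloc(b, 1) -> b = 7; heap: [0-6 FREE][7-7 ALLOC][8-14 FREE][15-25 ALLOC][26-30 FREE]
free(a): a = 15 -> block [15-25 ALLOC]; mark free, coalesce with adjacent free neighbors -> [0-6 FREE][7-7 ALLOC][8-30 FREE]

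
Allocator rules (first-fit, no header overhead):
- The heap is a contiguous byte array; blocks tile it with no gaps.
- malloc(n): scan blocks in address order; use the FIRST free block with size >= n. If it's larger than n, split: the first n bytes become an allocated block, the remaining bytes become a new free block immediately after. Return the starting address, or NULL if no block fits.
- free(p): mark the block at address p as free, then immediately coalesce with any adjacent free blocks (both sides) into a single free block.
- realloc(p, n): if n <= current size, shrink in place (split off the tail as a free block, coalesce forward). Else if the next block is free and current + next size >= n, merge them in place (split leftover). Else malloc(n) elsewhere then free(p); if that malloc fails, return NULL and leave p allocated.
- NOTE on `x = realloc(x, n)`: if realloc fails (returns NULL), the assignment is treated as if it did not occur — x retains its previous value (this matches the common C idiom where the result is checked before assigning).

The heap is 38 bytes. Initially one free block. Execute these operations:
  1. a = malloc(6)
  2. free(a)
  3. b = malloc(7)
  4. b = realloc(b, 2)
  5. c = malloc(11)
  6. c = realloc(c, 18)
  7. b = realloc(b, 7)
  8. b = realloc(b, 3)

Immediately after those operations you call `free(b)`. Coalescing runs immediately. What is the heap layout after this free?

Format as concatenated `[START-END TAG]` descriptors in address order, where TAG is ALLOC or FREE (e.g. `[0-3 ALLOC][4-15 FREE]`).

Answer: [0-1 FREE][2-19 ALLOC][20-37 FREE]

Derivation:
Op 1: a = malloc(6) -> a = 0; heap: [0-5 ALLOC][6-37 FREE]
Op 2: free(a) -> (freed a); heap: [0-37 FREE]
Op 3: b = malloc(7) -> b = 0; heap: [0-6 ALLOC][7-37 FREE]
Op 4: b = realloc(b, 2) -> b = 0; heap: [0-1 ALLOC][2-37 FREE]
Op 5: c = malloc(11) -> c = 2; heap: [0-1 ALLOC][2-12 ALLOC][13-37 FREE]
Op 6: c = realloc(c, 18) -> c = 2; heap: [0-1 ALLOC][2-19 ALLOC][20-37 FREE]
Op 7: b = realloc(b, 7) -> b = 20; heap: [0-1 FREE][2-19 ALLOC][20-26 ALLOC][27-37 FREE]
Op 8: b = realloc(b, 3) -> b = 20; heap: [0-1 FREE][2-19 ALLOC][20-22 ALLOC][23-37 FREE]
free(b): b = 20 -> block [20-22 ALLOC]; mark free, coalesce with adjacent free neighbors -> [0-1 FREE][2-19 ALLOC][20-37 FREE]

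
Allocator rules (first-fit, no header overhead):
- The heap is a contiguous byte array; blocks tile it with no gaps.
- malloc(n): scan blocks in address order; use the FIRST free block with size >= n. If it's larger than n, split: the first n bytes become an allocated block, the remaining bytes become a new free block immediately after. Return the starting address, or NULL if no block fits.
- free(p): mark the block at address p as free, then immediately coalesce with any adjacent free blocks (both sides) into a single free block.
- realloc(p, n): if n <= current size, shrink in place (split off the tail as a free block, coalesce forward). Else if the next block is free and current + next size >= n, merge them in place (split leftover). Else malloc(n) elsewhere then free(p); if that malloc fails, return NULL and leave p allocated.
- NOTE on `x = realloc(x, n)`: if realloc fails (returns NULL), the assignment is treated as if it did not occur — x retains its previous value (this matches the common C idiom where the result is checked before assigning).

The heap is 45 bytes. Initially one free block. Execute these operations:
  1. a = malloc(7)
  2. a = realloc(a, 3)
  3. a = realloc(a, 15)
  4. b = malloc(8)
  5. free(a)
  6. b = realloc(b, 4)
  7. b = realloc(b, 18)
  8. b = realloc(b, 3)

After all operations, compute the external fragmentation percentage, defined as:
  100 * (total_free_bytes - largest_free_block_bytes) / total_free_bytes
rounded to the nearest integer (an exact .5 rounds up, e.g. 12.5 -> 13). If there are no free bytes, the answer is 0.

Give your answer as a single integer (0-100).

Answer: 36

Derivation:
Op 1: a = malloc(7) -> a = 0; heap: [0-6 ALLOC][7-44 FREE]
Op 2: a = realloc(a, 3) -> a = 0; heap: [0-2 ALLOC][3-44 FREE]
Op 3: a = realloc(a, 15) -> a = 0; heap: [0-14 ALLOC][15-44 FREE]
Op 4: b = malloc(8) -> b = 15; heap: [0-14 ALLOC][15-22 ALLOC][23-44 FREE]
Op 5: free(a) -> (freed a); heap: [0-14 FREE][15-22 ALLOC][23-44 FREE]
Op 6: b = realloc(b, 4) -> b = 15; heap: [0-14 FREE][15-18 ALLOC][19-44 FREE]
Op 7: b = realloc(b, 18) -> b = 15; heap: [0-14 FREE][15-32 ALLOC][33-44 FREE]
Op 8: b = realloc(b, 3) -> b = 15; heap: [0-14 FREE][15-17 ALLOC][18-44 FREE]
Free blocks: [15 27] total_free=42 largest=27 -> 100*(42-27)/42 = 1500/42 ≈ 35.714 -> rounds to 36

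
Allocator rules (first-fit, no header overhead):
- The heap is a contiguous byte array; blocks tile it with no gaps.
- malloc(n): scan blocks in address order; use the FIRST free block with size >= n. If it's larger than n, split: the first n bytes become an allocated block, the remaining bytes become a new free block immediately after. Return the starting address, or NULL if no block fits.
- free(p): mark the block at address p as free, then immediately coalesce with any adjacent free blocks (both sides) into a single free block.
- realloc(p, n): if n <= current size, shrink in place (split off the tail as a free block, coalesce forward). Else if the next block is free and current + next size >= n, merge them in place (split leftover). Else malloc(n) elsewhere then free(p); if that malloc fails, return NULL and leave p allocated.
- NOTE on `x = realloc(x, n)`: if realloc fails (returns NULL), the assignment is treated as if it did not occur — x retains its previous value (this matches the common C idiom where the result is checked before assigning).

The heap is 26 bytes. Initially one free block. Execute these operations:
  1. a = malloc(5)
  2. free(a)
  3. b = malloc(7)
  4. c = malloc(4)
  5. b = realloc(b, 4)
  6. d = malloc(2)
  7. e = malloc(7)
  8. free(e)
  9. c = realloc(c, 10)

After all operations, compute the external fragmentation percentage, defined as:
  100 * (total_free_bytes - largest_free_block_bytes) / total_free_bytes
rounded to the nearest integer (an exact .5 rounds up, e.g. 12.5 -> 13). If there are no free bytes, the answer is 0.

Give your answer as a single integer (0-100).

Op 1: a = malloc(5) -> a = 0; heap: [0-4 ALLOC][5-25 FREE]
Op 2: free(a) -> (freed a); heap: [0-25 FREE]
Op 3: b = malloc(7) -> b = 0; heap: [0-6 ALLOC][7-25 FREE]
Op 4: c = malloc(4) -> c = 7; heap: [0-6 ALLOC][7-10 ALLOC][11-25 FREE]
Op 5: b = realloc(b, 4) -> b = 0; heap: [0-3 ALLOC][4-6 FREE][7-10 ALLOC][11-25 FREE]
Op 6: d = malloc(2) -> d = 4; heap: [0-3 ALLOC][4-5 ALLOC][6-6 FREE][7-10 ALLOC][11-25 FREE]
Op 7: e = malloc(7) -> e = 11; heap: [0-3 ALLOC][4-5 ALLOC][6-6 FREE][7-10 ALLOC][11-17 ALLOC][18-25 FREE]
Op 8: free(e) -> (freed e); heap: [0-3 ALLOC][4-5 ALLOC][6-6 FREE][7-10 ALLOC][11-25 FREE]
Op 9: c = realloc(c, 10) -> c = 7; heap: [0-3 ALLOC][4-5 ALLOC][6-6 FREE][7-16 ALLOC][17-25 FREE]
Free blocks: [1 9] total_free=10 largest=9 -> 100*(10-9)/10 = 100/10 = 10

Answer: 10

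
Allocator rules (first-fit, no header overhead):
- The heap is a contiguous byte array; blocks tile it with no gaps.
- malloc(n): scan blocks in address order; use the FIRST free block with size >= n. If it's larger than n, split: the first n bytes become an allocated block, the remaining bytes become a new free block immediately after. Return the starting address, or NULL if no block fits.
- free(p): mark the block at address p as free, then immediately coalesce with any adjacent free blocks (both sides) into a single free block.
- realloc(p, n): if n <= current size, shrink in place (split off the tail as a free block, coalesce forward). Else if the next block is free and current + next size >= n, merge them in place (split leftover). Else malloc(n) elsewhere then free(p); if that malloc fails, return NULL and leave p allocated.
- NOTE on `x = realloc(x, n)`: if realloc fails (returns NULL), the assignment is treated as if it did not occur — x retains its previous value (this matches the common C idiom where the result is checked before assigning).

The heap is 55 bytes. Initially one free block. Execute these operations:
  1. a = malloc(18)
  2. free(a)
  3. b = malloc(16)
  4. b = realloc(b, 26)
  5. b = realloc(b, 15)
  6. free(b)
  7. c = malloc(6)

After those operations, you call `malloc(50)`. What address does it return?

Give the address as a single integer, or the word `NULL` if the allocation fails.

Answer: NULL

Derivation:
Op 1: a = malloc(18) -> a = 0; heap: [0-17 ALLOC][18-54 FREE]
Op 2: free(a) -> (freed a); heap: [0-54 FREE]
Op 3: b = malloc(16) -> b = 0; heap: [0-15 ALLOC][16-54 FREE]
Op 4: b = realloc(b, 26) -> b = 0; heap: [0-25 ALLOC][26-54 FREE]
Op 5: b = realloc(b, 15) -> b = 0; heap: [0-14 ALLOC][15-54 FREE]
Op 6: free(b) -> (freed b); heap: [0-54 FREE]
Op 7: c = malloc(6) -> c = 0; heap: [0-5 ALLOC][6-54 FREE]
malloc(50): first-fit scan over [0-5 ALLOC][6-54 FREE] -> NULL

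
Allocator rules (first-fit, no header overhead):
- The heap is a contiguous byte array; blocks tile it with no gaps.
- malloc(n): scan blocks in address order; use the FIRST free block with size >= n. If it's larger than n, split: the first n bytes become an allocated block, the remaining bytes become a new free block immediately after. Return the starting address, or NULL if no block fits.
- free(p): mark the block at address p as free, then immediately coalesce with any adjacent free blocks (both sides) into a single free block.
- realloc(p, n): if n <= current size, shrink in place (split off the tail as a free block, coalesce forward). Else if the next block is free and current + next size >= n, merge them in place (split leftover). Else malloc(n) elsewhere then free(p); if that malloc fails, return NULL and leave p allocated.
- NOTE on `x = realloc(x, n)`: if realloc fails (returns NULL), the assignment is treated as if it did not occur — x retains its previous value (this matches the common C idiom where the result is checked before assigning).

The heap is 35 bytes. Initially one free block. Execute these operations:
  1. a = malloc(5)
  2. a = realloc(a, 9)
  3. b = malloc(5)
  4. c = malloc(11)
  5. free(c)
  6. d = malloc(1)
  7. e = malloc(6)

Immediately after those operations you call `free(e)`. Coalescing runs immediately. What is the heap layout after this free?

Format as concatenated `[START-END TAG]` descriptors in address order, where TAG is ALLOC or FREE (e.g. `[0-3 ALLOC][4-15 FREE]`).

Answer: [0-8 ALLOC][9-13 ALLOC][14-14 ALLOC][15-34 FREE]

Derivation:
Op 1: a = malloc(5) -> a = 0; heap: [0-4 ALLOC][5-34 FREE]
Op 2: a = realloc(a, 9) -> a = 0; heap: [0-8 ALLOC][9-34 FREE]
Op 3: b = malloc(5) -> b = 9; heap: [0-8 ALLOC][9-13 ALLOC][14-34 FREE]
Op 4: c = malloc(11) -> c = 14; heap: [0-8 ALLOC][9-13 ALLOC][14-24 ALLOC][25-34 FREE]
Op 5: free(c) -> (freed c); heap: [0-8 ALLOC][9-13 ALLOC][14-34 FREE]
Op 6: d = malloc(1) -> d = 14; heap: [0-8 ALLOC][9-13 ALLOC][14-14 ALLOC][15-34 FREE]
Op 7: e = malloc(6) -> e = 15; heap: [0-8 ALLOC][9-13 ALLOC][14-14 ALLOC][15-20 ALLOC][21-34 FREE]
free(e): e = 15 -> block [15-20 ALLOC]; mark free, coalesce with adjacent free neighbors -> [0-8 ALLOC][9-13 ALLOC][14-14 ALLOC][15-34 FREE]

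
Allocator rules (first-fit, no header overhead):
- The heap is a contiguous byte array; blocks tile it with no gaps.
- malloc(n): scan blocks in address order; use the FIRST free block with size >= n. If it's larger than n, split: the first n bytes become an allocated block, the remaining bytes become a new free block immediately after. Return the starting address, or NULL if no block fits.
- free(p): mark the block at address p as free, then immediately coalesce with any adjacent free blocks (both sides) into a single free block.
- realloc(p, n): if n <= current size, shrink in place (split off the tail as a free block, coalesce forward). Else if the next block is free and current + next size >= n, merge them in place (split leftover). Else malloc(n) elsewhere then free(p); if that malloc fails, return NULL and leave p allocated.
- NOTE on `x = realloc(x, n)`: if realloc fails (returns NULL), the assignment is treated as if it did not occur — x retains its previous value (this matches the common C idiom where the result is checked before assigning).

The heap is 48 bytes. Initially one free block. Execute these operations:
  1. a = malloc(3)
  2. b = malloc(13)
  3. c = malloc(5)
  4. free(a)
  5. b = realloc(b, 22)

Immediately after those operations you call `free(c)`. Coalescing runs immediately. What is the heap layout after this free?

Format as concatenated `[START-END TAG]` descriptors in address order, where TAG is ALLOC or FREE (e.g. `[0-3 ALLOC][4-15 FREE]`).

Op 1: a = malloc(3) -> a = 0; heap: [0-2 ALLOC][3-47 FREE]
Op 2: b = malloc(13) -> b = 3; heap: [0-2 ALLOC][3-15 ALLOC][16-47 FREE]
Op 3: c = malloc(5) -> c = 16; heap: [0-2 ALLOC][3-15 ALLOC][16-20 ALLOC][21-47 FREE]
Op 4: free(a) -> (freed a); heap: [0-2 FREE][3-15 ALLOC][16-20 ALLOC][21-47 FREE]
Op 5: b = realloc(b, 22) -> b = 21; heap: [0-15 FREE][16-20 ALLOC][21-42 ALLOC][43-47 FREE]
free(c): c = 16 -> block [16-20 ALLOC]; mark free, coalesce with adjacent free neighbors -> [0-20 FREE][21-42 ALLOC][43-47 FREE]

Answer: [0-20 FREE][21-42 ALLOC][43-47 FREE]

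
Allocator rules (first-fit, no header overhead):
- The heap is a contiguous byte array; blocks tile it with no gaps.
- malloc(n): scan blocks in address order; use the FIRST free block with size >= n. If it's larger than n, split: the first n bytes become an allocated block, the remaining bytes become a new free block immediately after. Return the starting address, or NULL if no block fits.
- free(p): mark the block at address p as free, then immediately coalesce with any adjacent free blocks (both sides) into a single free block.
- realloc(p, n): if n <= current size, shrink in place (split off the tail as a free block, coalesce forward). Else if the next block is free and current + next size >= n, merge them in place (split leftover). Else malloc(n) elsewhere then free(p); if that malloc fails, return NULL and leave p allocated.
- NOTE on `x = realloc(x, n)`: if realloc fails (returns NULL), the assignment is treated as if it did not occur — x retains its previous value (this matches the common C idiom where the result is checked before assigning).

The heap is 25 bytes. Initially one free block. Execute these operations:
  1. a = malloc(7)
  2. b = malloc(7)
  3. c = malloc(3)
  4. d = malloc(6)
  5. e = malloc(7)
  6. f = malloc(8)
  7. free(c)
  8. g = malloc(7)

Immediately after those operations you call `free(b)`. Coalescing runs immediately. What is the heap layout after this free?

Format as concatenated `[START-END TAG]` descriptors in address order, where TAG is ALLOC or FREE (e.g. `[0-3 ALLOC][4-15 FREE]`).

Op 1: a = malloc(7) -> a = 0; heap: [0-6 ALLOC][7-24 FREE]
Op 2: b = malloc(7) -> b = 7; heap: [0-6 ALLOC][7-13 ALLOC][14-24 FREE]
Op 3: c = malloc(3) -> c = 14; heap: [0-6 ALLOC][7-13 ALLOC][14-16 ALLOC][17-24 FREE]
Op 4: d = malloc(6) -> d = 17; heap: [0-6 ALLOC][7-13 ALLOC][14-16 ALLOC][17-22 ALLOC][23-24 FREE]
Op 5: e = malloc(7) -> e = NULL; heap: [0-6 ALLOC][7-13 ALLOC][14-16 ALLOC][17-22 ALLOC][23-24 FREE]
Op 6: f = malloc(8) -> f = NULL; heap: [0-6 ALLOC][7-13 ALLOC][14-16 ALLOC][17-22 ALLOC][23-24 FREE]
Op 7: free(c) -> (freed c); heap: [0-6 ALLOC][7-13 ALLOC][14-16 FREE][17-22 ALLOC][23-24 FREE]
Op 8: g = malloc(7) -> g = NULL; heap: [0-6 ALLOC][7-13 ALLOC][14-16 FREE][17-22 ALLOC][23-24 FREE]
free(b): b = 7 -> block [7-13 ALLOC]; mark free, coalesce with adjacent free neighbors -> [0-6 ALLOC][7-16 FREE][17-22 ALLOC][23-24 FREE]

Answer: [0-6 ALLOC][7-16 FREE][17-22 ALLOC][23-24 FREE]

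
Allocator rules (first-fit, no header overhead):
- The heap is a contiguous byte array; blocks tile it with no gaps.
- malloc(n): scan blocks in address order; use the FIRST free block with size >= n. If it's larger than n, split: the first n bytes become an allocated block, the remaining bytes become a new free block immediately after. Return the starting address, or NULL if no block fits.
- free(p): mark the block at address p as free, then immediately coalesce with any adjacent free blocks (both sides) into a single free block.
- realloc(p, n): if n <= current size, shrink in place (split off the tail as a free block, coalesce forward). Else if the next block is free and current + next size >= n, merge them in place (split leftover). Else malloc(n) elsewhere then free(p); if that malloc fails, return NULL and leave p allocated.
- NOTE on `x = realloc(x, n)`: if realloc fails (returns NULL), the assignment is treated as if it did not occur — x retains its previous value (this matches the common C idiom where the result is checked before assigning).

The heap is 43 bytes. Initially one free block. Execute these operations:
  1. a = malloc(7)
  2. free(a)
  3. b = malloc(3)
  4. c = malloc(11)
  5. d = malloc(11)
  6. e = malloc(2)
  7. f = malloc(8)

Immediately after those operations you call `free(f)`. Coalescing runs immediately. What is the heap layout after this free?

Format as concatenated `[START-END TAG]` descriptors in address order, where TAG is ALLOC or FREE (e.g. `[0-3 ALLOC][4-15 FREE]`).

Answer: [0-2 ALLOC][3-13 ALLOC][14-24 ALLOC][25-26 ALLOC][27-42 FREE]

Derivation:
Op 1: a = malloc(7) -> a = 0; heap: [0-6 ALLOC][7-42 FREE]
Op 2: free(a) -> (freed a); heap: [0-42 FREE]
Op 3: b = malloc(3) -> b = 0; heap: [0-2 ALLOC][3-42 FREE]
Op 4: c = malloc(11) -> c = 3; heap: [0-2 ALLOC][3-13 ALLOC][14-42 FREE]
Op 5: d = malloc(11) -> d = 14; heap: [0-2 ALLOC][3-13 ALLOC][14-24 ALLOC][25-42 FREE]
Op 6: e = malloc(2) -> e = 25; heap: [0-2 ALLOC][3-13 ALLOC][14-24 ALLOC][25-26 ALLOC][27-42 FREE]
Op 7: f = malloc(8) -> f = 27; heap: [0-2 ALLOC][3-13 ALLOC][14-24 ALLOC][25-26 ALLOC][27-34 ALLOC][35-42 FREE]
free(f): f = 27 -> block [27-34 ALLOC]; mark free, coalesce with adjacent free neighbors -> [0-2 ALLOC][3-13 ALLOC][14-24 ALLOC][25-26 ALLOC][27-42 FREE]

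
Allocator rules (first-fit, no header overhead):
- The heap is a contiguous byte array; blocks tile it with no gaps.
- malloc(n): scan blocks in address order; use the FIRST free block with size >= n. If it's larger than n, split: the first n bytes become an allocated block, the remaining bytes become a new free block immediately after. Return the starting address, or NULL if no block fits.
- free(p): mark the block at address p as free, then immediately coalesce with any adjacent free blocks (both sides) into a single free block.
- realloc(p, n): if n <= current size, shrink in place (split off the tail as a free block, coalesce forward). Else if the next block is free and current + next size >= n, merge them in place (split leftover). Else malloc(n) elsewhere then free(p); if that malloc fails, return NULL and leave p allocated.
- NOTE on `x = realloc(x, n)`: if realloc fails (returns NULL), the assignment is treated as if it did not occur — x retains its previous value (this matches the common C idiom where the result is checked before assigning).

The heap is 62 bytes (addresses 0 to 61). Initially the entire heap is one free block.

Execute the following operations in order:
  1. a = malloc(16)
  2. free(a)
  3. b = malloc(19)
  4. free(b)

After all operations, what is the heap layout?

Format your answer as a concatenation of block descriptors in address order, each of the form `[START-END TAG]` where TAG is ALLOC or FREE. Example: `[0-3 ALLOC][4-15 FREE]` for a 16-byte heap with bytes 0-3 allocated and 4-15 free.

Answer: [0-61 FREE]

Derivation:
Op 1: a = malloc(16) -> a = 0; heap: [0-15 ALLOC][16-61 FREE]
Op 2: free(a) -> (freed a); heap: [0-61 FREE]
Op 3: b = malloc(19) -> b = 0; heap: [0-18 ALLOC][19-61 FREE]
Op 4: free(b) -> (freed b); heap: [0-61 FREE]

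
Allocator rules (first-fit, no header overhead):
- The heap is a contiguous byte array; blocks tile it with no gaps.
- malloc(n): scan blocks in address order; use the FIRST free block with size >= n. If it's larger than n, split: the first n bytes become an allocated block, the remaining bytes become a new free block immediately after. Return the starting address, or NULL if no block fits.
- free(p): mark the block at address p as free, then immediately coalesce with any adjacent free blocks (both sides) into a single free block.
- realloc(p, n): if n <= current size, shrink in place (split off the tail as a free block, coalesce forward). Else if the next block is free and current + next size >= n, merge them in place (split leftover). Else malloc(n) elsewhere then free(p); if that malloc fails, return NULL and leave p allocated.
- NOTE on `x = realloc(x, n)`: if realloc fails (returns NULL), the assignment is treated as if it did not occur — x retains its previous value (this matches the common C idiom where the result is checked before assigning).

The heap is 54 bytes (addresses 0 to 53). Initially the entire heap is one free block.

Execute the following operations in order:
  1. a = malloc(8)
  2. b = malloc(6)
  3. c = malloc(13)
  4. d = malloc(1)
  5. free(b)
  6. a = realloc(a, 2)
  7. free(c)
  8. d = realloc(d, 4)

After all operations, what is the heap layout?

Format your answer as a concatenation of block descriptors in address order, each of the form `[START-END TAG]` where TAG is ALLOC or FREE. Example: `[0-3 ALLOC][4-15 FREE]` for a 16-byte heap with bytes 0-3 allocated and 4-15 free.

Answer: [0-1 ALLOC][2-26 FREE][27-30 ALLOC][31-53 FREE]

Derivation:
Op 1: a = malloc(8) -> a = 0; heap: [0-7 ALLOC][8-53 FREE]
Op 2: b = malloc(6) -> b = 8; heap: [0-7 ALLOC][8-13 ALLOC][14-53 FREE]
Op 3: c = malloc(13) -> c = 14; heap: [0-7 ALLOC][8-13 ALLOC][14-26 ALLOC][27-53 FREE]
Op 4: d = malloc(1) -> d = 27; heap: [0-7 ALLOC][8-13 ALLOC][14-26 ALLOC][27-27 ALLOC][28-53 FREE]
Op 5: free(b) -> (freed b); heap: [0-7 ALLOC][8-13 FREE][14-26 ALLOC][27-27 ALLOC][28-53 FREE]
Op 6: a = realloc(a, 2) -> a = 0; heap: [0-1 ALLOC][2-13 FREE][14-26 ALLOC][27-27 ALLOC][28-53 FREE]
Op 7: free(c) -> (freed c); heap: [0-1 ALLOC][2-26 FREE][27-27 ALLOC][28-53 FREE]
Op 8: d = realloc(d, 4) -> d = 27; heap: [0-1 ALLOC][2-26 FREE][27-30 ALLOC][31-53 FREE]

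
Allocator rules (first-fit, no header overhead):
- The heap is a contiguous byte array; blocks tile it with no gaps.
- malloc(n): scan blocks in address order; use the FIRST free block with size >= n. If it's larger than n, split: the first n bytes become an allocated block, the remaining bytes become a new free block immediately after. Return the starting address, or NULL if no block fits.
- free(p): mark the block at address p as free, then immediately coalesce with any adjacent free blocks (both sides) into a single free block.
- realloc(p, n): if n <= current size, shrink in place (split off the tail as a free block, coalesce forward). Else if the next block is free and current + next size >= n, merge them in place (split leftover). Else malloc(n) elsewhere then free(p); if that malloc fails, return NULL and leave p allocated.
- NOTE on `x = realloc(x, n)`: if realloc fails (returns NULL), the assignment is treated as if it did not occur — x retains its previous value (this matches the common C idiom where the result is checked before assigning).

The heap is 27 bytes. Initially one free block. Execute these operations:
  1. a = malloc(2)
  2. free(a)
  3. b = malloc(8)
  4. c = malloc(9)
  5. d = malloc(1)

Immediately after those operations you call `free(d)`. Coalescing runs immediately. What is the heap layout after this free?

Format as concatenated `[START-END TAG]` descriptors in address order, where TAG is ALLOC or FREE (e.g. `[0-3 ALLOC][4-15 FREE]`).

Answer: [0-7 ALLOC][8-16 ALLOC][17-26 FREE]

Derivation:
Op 1: a = malloc(2) -> a = 0; heap: [0-1 ALLOC][2-26 FREE]
Op 2: free(a) -> (freed a); heap: [0-26 FREE]
Op 3: b = malloc(8) -> b = 0; heap: [0-7 ALLOC][8-26 FREE]
Op 4: c = malloc(9) -> c = 8; heap: [0-7 ALLOC][8-16 ALLOC][17-26 FREE]
Op 5: d = malloc(1) -> d = 17; heap: [0-7 ALLOC][8-16 ALLOC][17-17 ALLOC][18-26 FREE]
free(d): d = 17 -> block [17-17 ALLOC]; mark free, coalesce with adjacent free neighbors -> [0-7 ALLOC][8-16 ALLOC][17-26 FREE]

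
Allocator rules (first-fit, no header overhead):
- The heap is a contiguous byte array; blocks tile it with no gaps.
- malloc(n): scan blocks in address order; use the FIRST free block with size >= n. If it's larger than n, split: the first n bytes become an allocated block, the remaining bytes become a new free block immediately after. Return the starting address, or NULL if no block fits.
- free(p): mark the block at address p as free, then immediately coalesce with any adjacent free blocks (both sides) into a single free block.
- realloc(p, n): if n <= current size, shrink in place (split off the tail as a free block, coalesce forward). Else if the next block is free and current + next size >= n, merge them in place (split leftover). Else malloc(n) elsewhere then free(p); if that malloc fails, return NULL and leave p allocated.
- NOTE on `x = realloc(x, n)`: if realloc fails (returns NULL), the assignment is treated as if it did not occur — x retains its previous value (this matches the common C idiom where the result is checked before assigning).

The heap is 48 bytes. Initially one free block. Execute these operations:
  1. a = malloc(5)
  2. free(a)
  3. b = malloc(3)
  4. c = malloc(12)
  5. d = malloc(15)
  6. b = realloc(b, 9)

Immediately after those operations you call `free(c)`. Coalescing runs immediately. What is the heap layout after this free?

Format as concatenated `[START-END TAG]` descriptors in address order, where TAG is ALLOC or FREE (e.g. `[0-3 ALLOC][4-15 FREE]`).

Answer: [0-14 FREE][15-29 ALLOC][30-38 ALLOC][39-47 FREE]

Derivation:
Op 1: a = malloc(5) -> a = 0; heap: [0-4 ALLOC][5-47 FREE]
Op 2: free(a) -> (freed a); heap: [0-47 FREE]
Op 3: b = malloc(3) -> b = 0; heap: [0-2 ALLOC][3-47 FREE]
Op 4: c = malloc(12) -> c = 3; heap: [0-2 ALLOC][3-14 ALLOC][15-47 FREE]
Op 5: d = malloc(15) -> d = 15; heap: [0-2 ALLOC][3-14 ALLOC][15-29 ALLOC][30-47 FREE]
Op 6: b = realloc(b, 9) -> b = 30; heap: [0-2 FREE][3-14 ALLOC][15-29 ALLOC][30-38 ALLOC][39-47 FREE]
free(c): c = 3 -> block [3-14 ALLOC]; mark free, coalesce with adjacent free neighbors -> [0-14 FREE][15-29 ALLOC][30-38 ALLOC][39-47 FREE]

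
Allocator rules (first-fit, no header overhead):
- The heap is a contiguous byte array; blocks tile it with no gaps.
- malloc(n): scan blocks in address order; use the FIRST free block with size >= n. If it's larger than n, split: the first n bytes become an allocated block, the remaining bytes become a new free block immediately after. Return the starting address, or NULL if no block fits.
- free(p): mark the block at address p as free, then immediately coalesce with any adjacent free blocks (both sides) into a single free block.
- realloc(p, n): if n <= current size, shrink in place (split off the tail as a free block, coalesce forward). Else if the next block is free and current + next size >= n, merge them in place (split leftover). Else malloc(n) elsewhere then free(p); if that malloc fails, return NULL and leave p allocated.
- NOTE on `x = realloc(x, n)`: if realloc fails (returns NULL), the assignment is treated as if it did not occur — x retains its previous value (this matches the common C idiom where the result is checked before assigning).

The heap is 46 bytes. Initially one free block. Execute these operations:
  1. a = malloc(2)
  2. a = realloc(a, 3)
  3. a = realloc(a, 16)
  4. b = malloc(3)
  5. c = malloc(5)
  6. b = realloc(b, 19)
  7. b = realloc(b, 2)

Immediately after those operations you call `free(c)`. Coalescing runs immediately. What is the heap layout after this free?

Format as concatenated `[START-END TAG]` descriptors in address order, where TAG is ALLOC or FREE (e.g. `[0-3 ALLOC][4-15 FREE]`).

Op 1: a = malloc(2) -> a = 0; heap: [0-1 ALLOC][2-45 FREE]
Op 2: a = realloc(a, 3) -> a = 0; heap: [0-2 ALLOC][3-45 FREE]
Op 3: a = realloc(a, 16) -> a = 0; heap: [0-15 ALLOC][16-45 FREE]
Op 4: b = malloc(3) -> b = 16; heap: [0-15 ALLOC][16-18 ALLOC][19-45 FREE]
Op 5: c = malloc(5) -> c = 19; heap: [0-15 ALLOC][16-18 ALLOC][19-23 ALLOC][24-45 FREE]
Op 6: b = realloc(b, 19) -> b = 24; heap: [0-15 ALLOC][16-18 FREE][19-23 ALLOC][24-42 ALLOC][43-45 FREE]
Op 7: b = realloc(b, 2) -> b = 24; heap: [0-15 ALLOC][16-18 FREE][19-23 ALLOC][24-25 ALLOC][26-45 FREE]
free(c): c = 19 -> block [19-23 ALLOC]; mark free, coalesce with adjacent free neighbors -> [0-15 ALLOC][16-23 FREE][24-25 ALLOC][26-45 FREE]

Answer: [0-15 ALLOC][16-23 FREE][24-25 ALLOC][26-45 FREE]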